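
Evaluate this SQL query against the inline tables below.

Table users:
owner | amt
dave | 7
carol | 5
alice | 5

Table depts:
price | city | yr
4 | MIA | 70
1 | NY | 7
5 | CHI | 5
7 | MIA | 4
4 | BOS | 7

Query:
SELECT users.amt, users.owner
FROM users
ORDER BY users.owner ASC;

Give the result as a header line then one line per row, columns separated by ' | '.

== RESULT ==
users.amt | users.owner
5 | alice
5 | carol
7 | dave

Derivation:
After SELECT (3 rows):
users.amt | users.owner
7 | dave
5 | carol
5 | alice
After ORDER BY (3 rows):
users.amt | users.owner
5 | alice
5 | carol
7 | dave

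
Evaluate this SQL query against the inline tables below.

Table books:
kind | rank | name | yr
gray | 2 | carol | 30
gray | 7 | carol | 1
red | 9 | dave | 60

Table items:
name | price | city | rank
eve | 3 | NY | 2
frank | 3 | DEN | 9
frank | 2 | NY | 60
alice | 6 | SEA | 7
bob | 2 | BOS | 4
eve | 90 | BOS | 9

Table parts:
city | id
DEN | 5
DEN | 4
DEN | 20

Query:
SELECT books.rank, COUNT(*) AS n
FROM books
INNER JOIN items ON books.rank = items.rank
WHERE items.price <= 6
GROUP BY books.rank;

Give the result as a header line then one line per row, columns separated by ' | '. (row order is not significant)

== RESULT ==
books.rank | n
2 | 1
7 | 1
9 | 1

Derivation:
After JOIN items (4 rows):
books.kind | books.rank | books.name | books.yr | items.name | items.price | items.city | items.rank
gray | 2 | carol | 30 | eve | 3 | NY | 2
gray | 7 | carol | 1 | alice | 6 | SEA | 7
red | 9 | dave | 60 | frank | 3 | DEN | 9
red | 9 | dave | 60 | eve | 90 | BOS | 9
After WHERE (3 rows):
books.kind | books.rank | books.name | books.yr | items.name | items.price | items.city | items.rank
gray | 2 | carol | 30 | eve | 3 | NY | 2
gray | 7 | carol | 1 | alice | 6 | SEA | 7
red | 9 | dave | 60 | frank | 3 | DEN | 9
After GROUP BY (3 rows):
books.rank | n
2 | 1
7 | 1
9 | 1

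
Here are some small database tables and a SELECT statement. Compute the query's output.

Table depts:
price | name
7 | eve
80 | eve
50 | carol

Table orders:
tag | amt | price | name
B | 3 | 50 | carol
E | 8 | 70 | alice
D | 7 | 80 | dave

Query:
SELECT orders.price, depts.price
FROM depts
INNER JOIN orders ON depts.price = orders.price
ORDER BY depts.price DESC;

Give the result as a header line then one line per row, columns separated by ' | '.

After JOIN orders (2 rows):
depts.price | depts.name | orders.tag | orders.amt | orders.price | orders.name
80 | eve | D | 7 | 80 | dave
50 | carol | B | 3 | 50 | carol
After SELECT (2 rows):
orders.price | depts.price
80 | 80
50 | 50
After ORDER BY (2 rows):
orders.price | depts.price
80 | 80
50 | 50

== RESULT ==
orders.price | depts.price
80 | 80
50 | 50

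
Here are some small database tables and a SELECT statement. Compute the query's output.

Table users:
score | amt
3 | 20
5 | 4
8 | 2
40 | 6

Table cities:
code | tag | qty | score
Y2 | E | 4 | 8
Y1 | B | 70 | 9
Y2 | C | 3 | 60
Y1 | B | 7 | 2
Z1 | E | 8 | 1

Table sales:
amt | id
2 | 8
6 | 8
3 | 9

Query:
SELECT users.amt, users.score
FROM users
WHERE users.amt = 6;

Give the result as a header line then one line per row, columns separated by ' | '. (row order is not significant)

== RESULT ==
users.amt | users.score
6 | 40

Derivation:
After WHERE (1 rows):
users.score | users.amt
40 | 6
After SELECT (1 rows):
users.amt | users.score
6 | 40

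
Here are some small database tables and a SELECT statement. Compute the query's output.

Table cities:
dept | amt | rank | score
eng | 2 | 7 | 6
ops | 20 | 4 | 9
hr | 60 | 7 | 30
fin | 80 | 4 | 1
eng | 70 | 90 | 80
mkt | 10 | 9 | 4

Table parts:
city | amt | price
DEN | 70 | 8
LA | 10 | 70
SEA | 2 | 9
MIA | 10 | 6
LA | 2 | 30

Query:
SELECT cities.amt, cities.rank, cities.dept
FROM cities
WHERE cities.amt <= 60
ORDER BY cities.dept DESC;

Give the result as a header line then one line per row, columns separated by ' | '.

== RESULT ==
cities.amt | cities.rank | cities.dept
20 | 4 | ops
10 | 9 | mkt
60 | 7 | hr
2 | 7 | eng

Derivation:
After WHERE (4 rows):
cities.dept | cities.amt | cities.rank | cities.score
eng | 2 | 7 | 6
ops | 20 | 4 | 9
hr | 60 | 7 | 30
mkt | 10 | 9 | 4
After SELECT (4 rows):
cities.amt | cities.rank | cities.dept
2 | 7 | eng
20 | 4 | ops
60 | 7 | hr
10 | 9 | mkt
After ORDER BY (4 rows):
cities.amt | cities.rank | cities.dept
20 | 4 | ops
10 | 9 | mkt
60 | 7 | hr
2 | 7 | eng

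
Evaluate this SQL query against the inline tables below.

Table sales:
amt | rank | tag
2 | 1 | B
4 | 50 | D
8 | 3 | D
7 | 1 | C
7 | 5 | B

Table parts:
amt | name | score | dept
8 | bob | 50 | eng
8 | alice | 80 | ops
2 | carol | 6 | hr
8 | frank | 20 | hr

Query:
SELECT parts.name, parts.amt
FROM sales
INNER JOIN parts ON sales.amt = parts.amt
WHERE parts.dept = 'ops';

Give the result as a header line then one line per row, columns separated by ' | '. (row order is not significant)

== RESULT ==
parts.name | parts.amt
alice | 8

Derivation:
After JOIN parts (4 rows):
sales.amt | sales.rank | sales.tag | parts.amt | parts.name | parts.score | parts.dept
2 | 1 | B | 2 | carol | 6 | hr
8 | 3 | D | 8 | bob | 50 | eng
8 | 3 | D | 8 | alice | 80 | ops
8 | 3 | D | 8 | frank | 20 | hr
After WHERE (1 rows):
sales.amt | sales.rank | sales.tag | parts.amt | parts.name | parts.score | parts.dept
8 | 3 | D | 8 | alice | 80 | ops
After SELECT (1 rows):
parts.name | parts.amt
alice | 8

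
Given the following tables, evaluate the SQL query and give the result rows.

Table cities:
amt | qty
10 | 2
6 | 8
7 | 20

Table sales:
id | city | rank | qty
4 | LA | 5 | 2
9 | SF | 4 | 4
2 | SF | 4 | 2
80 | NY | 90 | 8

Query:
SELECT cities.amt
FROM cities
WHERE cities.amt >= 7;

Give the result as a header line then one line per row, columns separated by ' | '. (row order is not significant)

After WHERE (2 rows):
cities.amt | cities.qty
10 | 2
7 | 20
After SELECT (2 rows):
cities.amt
10
7

== RESULT ==
cities.amt
10
7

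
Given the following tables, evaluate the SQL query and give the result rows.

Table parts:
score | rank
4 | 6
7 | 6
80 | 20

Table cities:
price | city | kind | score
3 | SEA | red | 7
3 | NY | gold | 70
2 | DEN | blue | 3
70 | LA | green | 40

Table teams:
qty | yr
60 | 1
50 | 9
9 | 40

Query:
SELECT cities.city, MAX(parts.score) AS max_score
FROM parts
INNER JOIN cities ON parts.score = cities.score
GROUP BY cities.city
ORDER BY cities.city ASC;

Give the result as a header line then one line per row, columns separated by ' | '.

After JOIN cities (1 rows):
parts.score | parts.rank | cities.price | cities.city | cities.kind | cities.score
7 | 6 | 3 | SEA | red | 7
After GROUP BY (1 rows):
cities.city | max_score
SEA | 7
After ORDER BY (1 rows):
cities.city | max_score
SEA | 7

== RESULT ==
cities.city | max_score
SEA | 7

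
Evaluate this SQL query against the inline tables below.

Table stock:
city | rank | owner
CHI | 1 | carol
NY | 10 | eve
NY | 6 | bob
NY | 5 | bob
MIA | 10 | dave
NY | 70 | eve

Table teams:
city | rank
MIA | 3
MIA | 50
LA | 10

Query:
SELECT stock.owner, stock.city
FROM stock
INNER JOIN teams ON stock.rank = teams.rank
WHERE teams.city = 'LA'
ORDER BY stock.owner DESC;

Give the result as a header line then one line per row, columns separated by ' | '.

== RESULT ==
stock.owner | stock.city
eve | NY
dave | MIA

Derivation:
After JOIN teams (2 rows):
stock.city | stock.rank | stock.owner | teams.city | teams.rank
NY | 10 | eve | LA | 10
MIA | 10 | dave | LA | 10
After WHERE (2 rows):
stock.city | stock.rank | stock.owner | teams.city | teams.rank
NY | 10 | eve | LA | 10
MIA | 10 | dave | LA | 10
After SELECT (2 rows):
stock.owner | stock.city
eve | NY
dave | MIA
After ORDER BY (2 rows):
stock.owner | stock.city
eve | NY
dave | MIA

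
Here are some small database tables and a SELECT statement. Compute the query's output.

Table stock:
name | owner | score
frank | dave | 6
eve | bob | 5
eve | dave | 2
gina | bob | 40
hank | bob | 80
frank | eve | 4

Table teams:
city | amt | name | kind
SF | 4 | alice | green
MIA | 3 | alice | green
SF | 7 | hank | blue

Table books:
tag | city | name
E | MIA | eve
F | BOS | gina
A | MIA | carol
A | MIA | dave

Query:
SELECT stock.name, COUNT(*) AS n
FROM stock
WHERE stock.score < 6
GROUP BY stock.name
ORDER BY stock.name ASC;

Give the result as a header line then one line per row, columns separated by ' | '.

== RESULT ==
stock.name | n
eve | 2
frank | 1

Derivation:
After WHERE (3 rows):
stock.name | stock.owner | stock.score
eve | bob | 5
eve | dave | 2
frank | eve | 4
After GROUP BY (2 rows):
stock.name | n
eve | 2
frank | 1
After ORDER BY (2 rows):
stock.name | n
eve | 2
frank | 1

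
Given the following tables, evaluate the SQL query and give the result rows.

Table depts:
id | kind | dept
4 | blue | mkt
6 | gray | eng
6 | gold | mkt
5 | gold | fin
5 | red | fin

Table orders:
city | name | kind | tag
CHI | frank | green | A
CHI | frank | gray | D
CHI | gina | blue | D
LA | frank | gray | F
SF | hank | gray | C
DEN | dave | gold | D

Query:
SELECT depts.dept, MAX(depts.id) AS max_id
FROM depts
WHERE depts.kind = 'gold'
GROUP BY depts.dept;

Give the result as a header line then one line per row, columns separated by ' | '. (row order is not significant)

== RESULT ==
depts.dept | max_id
mkt | 6
fin | 5

Derivation:
After WHERE (2 rows):
depts.id | depts.kind | depts.dept
6 | gold | mkt
5 | gold | fin
After GROUP BY (2 rows):
depts.dept | max_id
mkt | 6
fin | 5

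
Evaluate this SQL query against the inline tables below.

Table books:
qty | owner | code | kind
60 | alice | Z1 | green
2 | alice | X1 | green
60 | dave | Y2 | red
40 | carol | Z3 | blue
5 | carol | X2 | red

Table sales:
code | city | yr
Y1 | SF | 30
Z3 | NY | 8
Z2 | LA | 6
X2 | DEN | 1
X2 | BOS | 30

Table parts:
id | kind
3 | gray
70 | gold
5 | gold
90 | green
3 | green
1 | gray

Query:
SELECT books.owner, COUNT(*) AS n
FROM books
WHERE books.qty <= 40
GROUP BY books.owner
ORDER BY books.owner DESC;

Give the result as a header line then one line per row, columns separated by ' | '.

After WHERE (3 rows):
books.qty | books.owner | books.code | books.kind
2 | alice | X1 | green
40 | carol | Z3 | blue
5 | carol | X2 | red
After GROUP BY (2 rows):
books.owner | n
alice | 1
carol | 2
After ORDER BY (2 rows):
books.owner | n
carol | 2
alice | 1

== RESULT ==
books.owner | n
carol | 2
alice | 1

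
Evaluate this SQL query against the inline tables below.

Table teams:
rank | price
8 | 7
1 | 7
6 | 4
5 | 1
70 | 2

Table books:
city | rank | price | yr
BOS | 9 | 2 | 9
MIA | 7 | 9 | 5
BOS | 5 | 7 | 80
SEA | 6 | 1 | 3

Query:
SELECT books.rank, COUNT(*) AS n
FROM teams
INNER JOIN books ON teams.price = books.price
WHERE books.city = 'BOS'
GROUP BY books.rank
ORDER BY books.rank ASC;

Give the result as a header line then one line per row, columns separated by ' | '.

== RESULT ==
books.rank | n
5 | 2
9 | 1

Derivation:
After JOIN books (4 rows):
teams.rank | teams.price | books.city | books.rank | books.price | books.yr
8 | 7 | BOS | 5 | 7 | 80
1 | 7 | BOS | 5 | 7 | 80
5 | 1 | SEA | 6 | 1 | 3
70 | 2 | BOS | 9 | 2 | 9
After WHERE (3 rows):
teams.rank | teams.price | books.city | books.rank | books.price | books.yr
8 | 7 | BOS | 5 | 7 | 80
1 | 7 | BOS | 5 | 7 | 80
70 | 2 | BOS | 9 | 2 | 9
After GROUP BY (2 rows):
books.rank | n
5 | 2
9 | 1
After ORDER BY (2 rows):
books.rank | n
5 | 2
9 | 1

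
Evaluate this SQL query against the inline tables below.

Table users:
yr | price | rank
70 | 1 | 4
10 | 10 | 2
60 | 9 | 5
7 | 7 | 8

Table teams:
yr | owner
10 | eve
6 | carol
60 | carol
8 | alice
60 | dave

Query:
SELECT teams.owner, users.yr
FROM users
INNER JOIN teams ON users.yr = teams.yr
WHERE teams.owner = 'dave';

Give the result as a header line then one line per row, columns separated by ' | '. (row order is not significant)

After JOIN teams (3 rows):
users.yr | users.price | users.rank | teams.yr | teams.owner
10 | 10 | 2 | 10 | eve
60 | 9 | 5 | 60 | carol
60 | 9 | 5 | 60 | dave
After WHERE (1 rows):
users.yr | users.price | users.rank | teams.yr | teams.owner
60 | 9 | 5 | 60 | dave
After SELECT (1 rows):
teams.owner | users.yr
dave | 60

== RESULT ==
teams.owner | users.yr
dave | 60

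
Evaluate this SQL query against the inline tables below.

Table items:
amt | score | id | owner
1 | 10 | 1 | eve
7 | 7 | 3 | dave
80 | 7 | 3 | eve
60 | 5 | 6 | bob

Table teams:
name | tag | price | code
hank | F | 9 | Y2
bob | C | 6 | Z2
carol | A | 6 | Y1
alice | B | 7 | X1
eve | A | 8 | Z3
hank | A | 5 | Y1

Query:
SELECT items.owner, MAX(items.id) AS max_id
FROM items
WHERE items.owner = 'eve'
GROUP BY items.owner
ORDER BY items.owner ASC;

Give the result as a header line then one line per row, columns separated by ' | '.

After WHERE (2 rows):
items.amt | items.score | items.id | items.owner
1 | 10 | 1 | eve
80 | 7 | 3 | eve
After GROUP BY (1 rows):
items.owner | max_id
eve | 3
After ORDER BY (1 rows):
items.owner | max_id
eve | 3

== RESULT ==
items.owner | max_id
eve | 3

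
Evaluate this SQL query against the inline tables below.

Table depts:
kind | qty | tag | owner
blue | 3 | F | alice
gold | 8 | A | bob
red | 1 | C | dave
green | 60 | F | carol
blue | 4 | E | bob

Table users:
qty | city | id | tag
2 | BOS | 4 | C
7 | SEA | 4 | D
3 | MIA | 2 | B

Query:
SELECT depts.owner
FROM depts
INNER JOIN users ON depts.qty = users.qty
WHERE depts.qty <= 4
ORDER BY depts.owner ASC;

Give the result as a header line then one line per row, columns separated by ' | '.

After JOIN users (1 rows):
depts.kind | depts.qty | depts.tag | depts.owner | users.qty | users.city | users.id | users.tag
blue | 3 | F | alice | 3 | MIA | 2 | B
After WHERE (1 rows):
depts.kind | depts.qty | depts.tag | depts.owner | users.qty | users.city | users.id | users.tag
blue | 3 | F | alice | 3 | MIA | 2 | B
After SELECT (1 rows):
depts.owner
alice
After ORDER BY (1 rows):
depts.owner
alice

== RESULT ==
depts.owner
alice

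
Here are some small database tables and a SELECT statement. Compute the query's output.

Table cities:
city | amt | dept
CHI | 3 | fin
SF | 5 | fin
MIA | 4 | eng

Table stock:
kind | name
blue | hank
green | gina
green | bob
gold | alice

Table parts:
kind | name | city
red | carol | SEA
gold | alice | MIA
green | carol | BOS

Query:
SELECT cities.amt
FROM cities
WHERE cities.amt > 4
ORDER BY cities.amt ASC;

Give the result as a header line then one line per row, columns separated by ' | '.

== RESULT ==
cities.amt
5

Derivation:
After WHERE (1 rows):
cities.city | cities.amt | cities.dept
SF | 5 | fin
After SELECT (1 rows):
cities.amt
5
After ORDER BY (1 rows):
cities.amt
5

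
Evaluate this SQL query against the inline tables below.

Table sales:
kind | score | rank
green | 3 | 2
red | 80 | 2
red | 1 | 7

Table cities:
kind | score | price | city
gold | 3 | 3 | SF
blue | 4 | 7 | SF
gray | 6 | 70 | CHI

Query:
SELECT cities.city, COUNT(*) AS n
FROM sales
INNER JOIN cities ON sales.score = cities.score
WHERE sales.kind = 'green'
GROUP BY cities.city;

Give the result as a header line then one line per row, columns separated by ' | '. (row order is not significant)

After JOIN cities (1 rows):
sales.kind | sales.score | sales.rank | cities.kind | cities.score | cities.price | cities.city
green | 3 | 2 | gold | 3 | 3 | SF
After WHERE (1 rows):
sales.kind | sales.score | sales.rank | cities.kind | cities.score | cities.price | cities.city
green | 3 | 2 | gold | 3 | 3 | SF
After GROUP BY (1 rows):
cities.city | n
SF | 1

== RESULT ==
cities.city | n
SF | 1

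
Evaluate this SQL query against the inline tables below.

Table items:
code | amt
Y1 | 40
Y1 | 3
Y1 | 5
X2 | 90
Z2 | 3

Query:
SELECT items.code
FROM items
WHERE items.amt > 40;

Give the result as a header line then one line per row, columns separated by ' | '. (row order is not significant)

== RESULT ==
items.code
X2

Derivation:
After WHERE (1 rows):
items.code | items.amt
X2 | 90
After SELECT (1 rows):
items.code
X2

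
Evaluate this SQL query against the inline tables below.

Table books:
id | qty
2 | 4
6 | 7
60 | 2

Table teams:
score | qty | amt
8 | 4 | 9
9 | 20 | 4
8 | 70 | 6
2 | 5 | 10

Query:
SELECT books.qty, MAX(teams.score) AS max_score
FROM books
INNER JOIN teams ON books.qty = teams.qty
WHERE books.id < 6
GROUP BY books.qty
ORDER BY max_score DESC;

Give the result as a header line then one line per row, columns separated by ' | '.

After JOIN teams (1 rows):
books.id | books.qty | teams.score | teams.qty | teams.amt
2 | 4 | 8 | 4 | 9
After WHERE (1 rows):
books.id | books.qty | teams.score | teams.qty | teams.amt
2 | 4 | 8 | 4 | 9
After GROUP BY (1 rows):
books.qty | max_score
4 | 8
After ORDER BY (1 rows):
books.qty | max_score
4 | 8

== RESULT ==
books.qty | max_score
4 | 8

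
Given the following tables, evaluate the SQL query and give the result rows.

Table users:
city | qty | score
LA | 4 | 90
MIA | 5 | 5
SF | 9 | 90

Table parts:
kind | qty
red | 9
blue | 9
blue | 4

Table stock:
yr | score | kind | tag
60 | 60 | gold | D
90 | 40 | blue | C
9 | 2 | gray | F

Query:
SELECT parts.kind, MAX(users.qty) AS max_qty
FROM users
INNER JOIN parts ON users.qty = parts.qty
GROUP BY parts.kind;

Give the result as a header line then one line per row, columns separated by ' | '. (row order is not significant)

After JOIN parts (3 rows):
users.city | users.qty | users.score | parts.kind | parts.qty
LA | 4 | 90 | blue | 4
SF | 9 | 90 | red | 9
SF | 9 | 90 | blue | 9
After GROUP BY (2 rows):
parts.kind | max_qty
blue | 9
red | 9

== RESULT ==
parts.kind | max_qty
blue | 9
red | 9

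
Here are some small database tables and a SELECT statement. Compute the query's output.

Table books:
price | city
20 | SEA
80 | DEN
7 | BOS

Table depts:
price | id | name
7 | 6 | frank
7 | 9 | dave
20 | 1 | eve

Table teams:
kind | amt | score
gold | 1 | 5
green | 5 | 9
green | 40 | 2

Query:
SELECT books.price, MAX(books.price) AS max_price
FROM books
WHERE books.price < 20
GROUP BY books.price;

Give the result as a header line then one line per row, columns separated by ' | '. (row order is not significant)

After WHERE (1 rows):
books.price | books.city
7 | BOS
After GROUP BY (1 rows):
books.price | max_price
7 | 7

== RESULT ==
books.price | max_price
7 | 7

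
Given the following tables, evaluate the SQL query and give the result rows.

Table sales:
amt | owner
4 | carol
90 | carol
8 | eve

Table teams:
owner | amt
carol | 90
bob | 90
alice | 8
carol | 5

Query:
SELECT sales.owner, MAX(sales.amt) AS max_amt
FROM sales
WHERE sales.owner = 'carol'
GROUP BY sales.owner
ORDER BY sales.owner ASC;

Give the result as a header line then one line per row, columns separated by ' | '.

After WHERE (2 rows):
sales.amt | sales.owner
4 | carol
90 | carol
After GROUP BY (1 rows):
sales.owner | max_amt
carol | 90
After ORDER BY (1 rows):
sales.owner | max_amt
carol | 90

== RESULT ==
sales.owner | max_amt
carol | 90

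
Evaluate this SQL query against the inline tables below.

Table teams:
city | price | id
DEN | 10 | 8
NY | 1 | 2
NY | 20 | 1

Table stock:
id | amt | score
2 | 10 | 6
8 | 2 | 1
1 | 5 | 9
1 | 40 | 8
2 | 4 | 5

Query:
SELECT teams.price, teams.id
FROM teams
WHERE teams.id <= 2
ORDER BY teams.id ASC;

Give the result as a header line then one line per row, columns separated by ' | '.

After WHERE (2 rows):
teams.city | teams.price | teams.id
NY | 1 | 2
NY | 20 | 1
After SELECT (2 rows):
teams.price | teams.id
1 | 2
20 | 1
After ORDER BY (2 rows):
teams.price | teams.id
20 | 1
1 | 2

== RESULT ==
teams.price | teams.id
20 | 1
1 | 2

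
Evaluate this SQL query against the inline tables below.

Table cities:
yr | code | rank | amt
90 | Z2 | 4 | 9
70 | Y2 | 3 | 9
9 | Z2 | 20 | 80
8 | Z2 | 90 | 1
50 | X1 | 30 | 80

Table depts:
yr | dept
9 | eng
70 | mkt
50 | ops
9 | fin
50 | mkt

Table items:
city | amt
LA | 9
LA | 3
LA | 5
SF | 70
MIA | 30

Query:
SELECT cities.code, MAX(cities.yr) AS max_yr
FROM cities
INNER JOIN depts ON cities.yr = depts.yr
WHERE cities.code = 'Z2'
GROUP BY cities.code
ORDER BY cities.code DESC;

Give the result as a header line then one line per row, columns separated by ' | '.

After JOIN depts (5 rows):
cities.yr | cities.code | cities.rank | cities.amt | depts.yr | depts.dept
70 | Y2 | 3 | 9 | 70 | mkt
9 | Z2 | 20 | 80 | 9 | eng
9 | Z2 | 20 | 80 | 9 | fin
50 | X1 | 30 | 80 | 50 | ops
50 | X1 | 30 | 80 | 50 | mkt
After WHERE (2 rows):
cities.yr | cities.code | cities.rank | cities.amt | depts.yr | depts.dept
9 | Z2 | 20 | 80 | 9 | eng
9 | Z2 | 20 | 80 | 9 | fin
After GROUP BY (1 rows):
cities.code | max_yr
Z2 | 9
After ORDER BY (1 rows):
cities.code | max_yr
Z2 | 9

== RESULT ==
cities.code | max_yr
Z2 | 9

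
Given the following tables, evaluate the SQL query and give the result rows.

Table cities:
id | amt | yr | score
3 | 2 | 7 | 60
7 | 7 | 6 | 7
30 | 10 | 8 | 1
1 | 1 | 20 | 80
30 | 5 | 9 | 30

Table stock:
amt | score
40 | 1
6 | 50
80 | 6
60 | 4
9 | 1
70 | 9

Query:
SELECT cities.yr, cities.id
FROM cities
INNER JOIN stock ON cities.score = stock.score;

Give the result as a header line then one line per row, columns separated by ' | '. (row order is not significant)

== RESULT ==
cities.yr | cities.id
8 | 30
8 | 30

Derivation:
After JOIN stock (2 rows):
cities.id | cities.amt | cities.yr | cities.score | stock.amt | stock.score
30 | 10 | 8 | 1 | 40 | 1
30 | 10 | 8 | 1 | 9 | 1
After SELECT (2 rows):
cities.yr | cities.id
8 | 30
8 | 30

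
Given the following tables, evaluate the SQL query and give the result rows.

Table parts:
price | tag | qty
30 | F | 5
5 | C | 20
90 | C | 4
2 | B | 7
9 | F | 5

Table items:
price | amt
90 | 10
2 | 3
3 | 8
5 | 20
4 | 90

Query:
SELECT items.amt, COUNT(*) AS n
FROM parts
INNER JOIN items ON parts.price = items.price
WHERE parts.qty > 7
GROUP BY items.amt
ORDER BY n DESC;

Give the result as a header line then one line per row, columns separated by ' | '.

After JOIN items (3 rows):
parts.price | parts.tag | parts.qty | items.price | items.amt
5 | C | 20 | 5 | 20
90 | C | 4 | 90 | 10
2 | B | 7 | 2 | 3
After WHERE (1 rows):
parts.price | parts.tag | parts.qty | items.price | items.amt
5 | C | 20 | 5 | 20
After GROUP BY (1 rows):
items.amt | n
20 | 1
After ORDER BY (1 rows):
items.amt | n
20 | 1

== RESULT ==
items.amt | n
20 | 1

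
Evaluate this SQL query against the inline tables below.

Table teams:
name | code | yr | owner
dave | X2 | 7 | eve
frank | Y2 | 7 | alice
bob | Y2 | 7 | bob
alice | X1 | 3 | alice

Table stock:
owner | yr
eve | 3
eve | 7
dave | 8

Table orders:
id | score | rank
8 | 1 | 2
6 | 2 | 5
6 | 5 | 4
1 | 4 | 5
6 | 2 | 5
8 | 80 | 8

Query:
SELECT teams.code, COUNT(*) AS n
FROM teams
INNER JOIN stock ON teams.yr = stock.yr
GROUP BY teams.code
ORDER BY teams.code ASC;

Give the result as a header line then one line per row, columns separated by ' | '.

== RESULT ==
teams.code | n
X1 | 1
X2 | 1
Y2 | 2

Derivation:
After JOIN stock (4 rows):
teams.name | teams.code | teams.yr | teams.owner | stock.owner | stock.yr
dave | X2 | 7 | eve | eve | 7
frank | Y2 | 7 | alice | eve | 7
bob | Y2 | 7 | bob | eve | 7
alice | X1 | 3 | alice | eve | 3
After GROUP BY (3 rows):
teams.code | n
X2 | 1
Y2 | 2
X1 | 1
After ORDER BY (3 rows):
teams.code | n
X1 | 1
X2 | 1
Y2 | 2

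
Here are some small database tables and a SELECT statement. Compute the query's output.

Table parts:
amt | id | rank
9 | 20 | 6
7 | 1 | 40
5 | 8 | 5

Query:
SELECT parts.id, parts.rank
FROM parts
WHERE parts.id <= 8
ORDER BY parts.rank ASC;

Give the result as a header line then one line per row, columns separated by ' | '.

== RESULT ==
parts.id | parts.rank
8 | 5
1 | 40

Derivation:
After WHERE (2 rows):
parts.amt | parts.id | parts.rank
7 | 1 | 40
5 | 8 | 5
After SELECT (2 rows):
parts.id | parts.rank
1 | 40
8 | 5
After ORDER BY (2 rows):
parts.id | parts.rank
8 | 5
1 | 40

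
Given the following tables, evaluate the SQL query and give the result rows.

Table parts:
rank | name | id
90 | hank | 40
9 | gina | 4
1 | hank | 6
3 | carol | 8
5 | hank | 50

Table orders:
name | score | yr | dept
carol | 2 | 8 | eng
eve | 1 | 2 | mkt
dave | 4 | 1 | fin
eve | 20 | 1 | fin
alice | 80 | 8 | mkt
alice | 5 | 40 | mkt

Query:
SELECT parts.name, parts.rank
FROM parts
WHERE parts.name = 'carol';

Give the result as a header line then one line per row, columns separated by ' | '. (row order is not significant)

== RESULT ==
parts.name | parts.rank
carol | 3

Derivation:
After WHERE (1 rows):
parts.rank | parts.name | parts.id
3 | carol | 8
After SELECT (1 rows):
parts.name | parts.rank
carol | 3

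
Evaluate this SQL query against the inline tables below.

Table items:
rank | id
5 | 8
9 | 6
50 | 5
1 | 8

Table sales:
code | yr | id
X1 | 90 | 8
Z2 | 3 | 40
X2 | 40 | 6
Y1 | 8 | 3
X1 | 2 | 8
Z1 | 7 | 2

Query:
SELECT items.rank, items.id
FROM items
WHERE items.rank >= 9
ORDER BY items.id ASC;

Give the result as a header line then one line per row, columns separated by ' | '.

== RESULT ==
items.rank | items.id
50 | 5
9 | 6

Derivation:
After WHERE (2 rows):
items.rank | items.id
9 | 6
50 | 5
After SELECT (2 rows):
items.rank | items.id
9 | 6
50 | 5
After ORDER BY (2 rows):
items.rank | items.id
50 | 5
9 | 6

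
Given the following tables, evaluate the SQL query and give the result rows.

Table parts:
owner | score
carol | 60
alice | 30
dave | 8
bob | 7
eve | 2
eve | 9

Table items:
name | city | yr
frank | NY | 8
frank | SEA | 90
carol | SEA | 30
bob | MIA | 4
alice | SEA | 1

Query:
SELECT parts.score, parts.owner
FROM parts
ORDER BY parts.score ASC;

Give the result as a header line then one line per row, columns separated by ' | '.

== RESULT ==
parts.score | parts.owner
2 | eve
7 | bob
8 | dave
9 | eve
30 | alice
60 | carol

Derivation:
After SELECT (6 rows):
parts.score | parts.owner
60 | carol
30 | alice
8 | dave
7 | bob
2 | eve
9 | eve
After ORDER BY (6 rows):
parts.score | parts.owner
2 | eve
7 | bob
8 | dave
9 | eve
30 | alice
60 | carol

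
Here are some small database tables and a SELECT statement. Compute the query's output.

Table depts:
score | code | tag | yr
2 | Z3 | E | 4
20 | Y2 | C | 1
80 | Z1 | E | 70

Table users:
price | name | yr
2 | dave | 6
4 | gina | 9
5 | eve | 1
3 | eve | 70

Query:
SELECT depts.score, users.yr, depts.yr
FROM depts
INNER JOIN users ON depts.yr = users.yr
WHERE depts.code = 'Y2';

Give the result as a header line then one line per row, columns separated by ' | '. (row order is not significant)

== RESULT ==
depts.score | users.yr | depts.yr
20 | 1 | 1

Derivation:
After JOIN users (2 rows):
depts.score | depts.code | depts.tag | depts.yr | users.price | users.name | users.yr
20 | Y2 | C | 1 | 5 | eve | 1
80 | Z1 | E | 70 | 3 | eve | 70
After WHERE (1 rows):
depts.score | depts.code | depts.tag | depts.yr | users.price | users.name | users.yr
20 | Y2 | C | 1 | 5 | eve | 1
After SELECT (1 rows):
depts.score | users.yr | depts.yr
20 | 1 | 1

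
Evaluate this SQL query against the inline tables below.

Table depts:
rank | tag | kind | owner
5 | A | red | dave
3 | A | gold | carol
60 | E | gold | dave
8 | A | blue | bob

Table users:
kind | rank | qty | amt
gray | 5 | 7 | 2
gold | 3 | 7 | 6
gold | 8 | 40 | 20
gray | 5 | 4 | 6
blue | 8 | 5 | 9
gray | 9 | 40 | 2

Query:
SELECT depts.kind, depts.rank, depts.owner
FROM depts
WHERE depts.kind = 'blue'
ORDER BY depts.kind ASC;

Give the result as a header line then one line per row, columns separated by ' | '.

== RESULT ==
depts.kind | depts.rank | depts.owner
blue | 8 | bob

Derivation:
After WHERE (1 rows):
depts.rank | depts.tag | depts.kind | depts.owner
8 | A | blue | bob
After SELECT (1 rows):
depts.kind | depts.rank | depts.owner
blue | 8 | bob
After ORDER BY (1 rows):
depts.kind | depts.rank | depts.owner
blue | 8 | bob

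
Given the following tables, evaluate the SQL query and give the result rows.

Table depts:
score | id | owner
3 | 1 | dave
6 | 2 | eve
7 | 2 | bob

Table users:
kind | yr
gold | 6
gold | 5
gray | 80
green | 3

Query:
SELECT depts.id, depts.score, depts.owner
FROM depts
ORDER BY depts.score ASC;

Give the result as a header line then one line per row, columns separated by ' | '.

After SELECT (3 rows):
depts.id | depts.score | depts.owner
1 | 3 | dave
2 | 6 | eve
2 | 7 | bob
After ORDER BY (3 rows):
depts.id | depts.score | depts.owner
1 | 3 | dave
2 | 6 | eve
2 | 7 | bob

== RESULT ==
depts.id | depts.score | depts.owner
1 | 3 | dave
2 | 6 | eve
2 | 7 | bob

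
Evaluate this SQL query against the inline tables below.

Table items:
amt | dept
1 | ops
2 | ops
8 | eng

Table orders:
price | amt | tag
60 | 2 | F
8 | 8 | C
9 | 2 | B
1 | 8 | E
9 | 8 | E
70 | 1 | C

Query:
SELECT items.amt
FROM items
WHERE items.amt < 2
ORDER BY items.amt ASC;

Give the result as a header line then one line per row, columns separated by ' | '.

After WHERE (1 rows):
items.amt | items.dept
1 | ops
After SELECT (1 rows):
items.amt
1
After ORDER BY (1 rows):
items.amt
1

== RESULT ==
items.amt
1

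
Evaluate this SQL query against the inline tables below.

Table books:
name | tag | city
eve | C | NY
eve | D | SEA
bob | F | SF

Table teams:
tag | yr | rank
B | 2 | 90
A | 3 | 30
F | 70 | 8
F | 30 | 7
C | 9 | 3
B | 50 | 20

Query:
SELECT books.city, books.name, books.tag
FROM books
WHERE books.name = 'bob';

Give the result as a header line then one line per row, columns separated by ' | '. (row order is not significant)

After WHERE (1 rows):
books.name | books.tag | books.city
bob | F | SF
After SELECT (1 rows):
books.city | books.name | books.tag
SF | bob | F

== RESULT ==
books.city | books.name | books.tag
SF | bob | F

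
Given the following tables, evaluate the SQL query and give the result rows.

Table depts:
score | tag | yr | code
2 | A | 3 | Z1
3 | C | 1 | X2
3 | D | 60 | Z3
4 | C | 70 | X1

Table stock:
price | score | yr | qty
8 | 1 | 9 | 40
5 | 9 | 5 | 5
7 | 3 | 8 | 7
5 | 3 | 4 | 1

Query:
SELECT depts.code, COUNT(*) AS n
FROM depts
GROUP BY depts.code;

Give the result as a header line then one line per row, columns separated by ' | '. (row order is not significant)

== RESULT ==
depts.code | n
Z1 | 1
X2 | 1
Z3 | 1
X1 | 1

Derivation:
After GROUP BY (4 rows):
depts.code | n
Z1 | 1
X2 | 1
Z3 | 1
X1 | 1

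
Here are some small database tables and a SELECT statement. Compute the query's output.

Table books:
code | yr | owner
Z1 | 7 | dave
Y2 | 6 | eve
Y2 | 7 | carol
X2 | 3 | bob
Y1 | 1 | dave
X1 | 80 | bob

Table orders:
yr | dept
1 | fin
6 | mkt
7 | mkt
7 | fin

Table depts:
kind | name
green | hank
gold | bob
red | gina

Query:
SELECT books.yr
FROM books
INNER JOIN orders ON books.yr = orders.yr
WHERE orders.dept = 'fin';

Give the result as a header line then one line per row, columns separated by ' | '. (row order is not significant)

== RESULT ==
books.yr
7
7
1

Derivation:
After JOIN orders (6 rows):
books.code | books.yr | books.owner | orders.yr | orders.dept
Z1 | 7 | dave | 7 | mkt
Z1 | 7 | dave | 7 | fin
Y2 | 6 | eve | 6 | mkt
Y2 | 7 | carol | 7 | mkt
Y2 | 7 | carol | 7 | fin
Y1 | 1 | dave | 1 | fin
After WHERE (3 rows):
books.code | books.yr | books.owner | orders.yr | orders.dept
Z1 | 7 | dave | 7 | fin
Y2 | 7 | carol | 7 | fin
Y1 | 1 | dave | 1 | fin
After SELECT (3 rows):
books.yr
7
7
1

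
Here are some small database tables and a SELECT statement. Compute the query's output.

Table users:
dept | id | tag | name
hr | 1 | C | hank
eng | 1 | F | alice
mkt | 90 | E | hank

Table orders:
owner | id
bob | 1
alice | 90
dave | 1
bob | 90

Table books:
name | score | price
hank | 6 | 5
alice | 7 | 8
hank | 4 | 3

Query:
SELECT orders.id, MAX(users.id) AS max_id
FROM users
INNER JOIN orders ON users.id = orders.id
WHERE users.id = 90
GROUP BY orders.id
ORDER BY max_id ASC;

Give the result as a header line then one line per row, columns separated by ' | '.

After JOIN orders (6 rows):
users.dept | users.id | users.tag | users.name | orders.owner | orders.id
hr | 1 | C | hank | bob | 1
hr | 1 | C | hank | dave | 1
eng | 1 | F | alice | bob | 1
eng | 1 | F | alice | dave | 1
mkt | 90 | E | hank | alice | 90
mkt | 90 | E | hank | bob | 90
After WHERE (2 rows):
users.dept | users.id | users.tag | users.name | orders.owner | orders.id
mkt | 90 | E | hank | alice | 90
mkt | 90 | E | hank | bob | 90
After GROUP BY (1 rows):
orders.id | max_id
90 | 90
After ORDER BY (1 rows):
orders.id | max_id
90 | 90

== RESULT ==
orders.id | max_id
90 | 90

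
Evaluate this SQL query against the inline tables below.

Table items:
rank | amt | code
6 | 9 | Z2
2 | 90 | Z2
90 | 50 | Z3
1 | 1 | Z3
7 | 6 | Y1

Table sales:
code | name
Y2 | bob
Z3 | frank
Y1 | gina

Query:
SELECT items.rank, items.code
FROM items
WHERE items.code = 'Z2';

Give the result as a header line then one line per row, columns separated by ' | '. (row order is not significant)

== RESULT ==
items.rank | items.code
6 | Z2
2 | Z2

Derivation:
After WHERE (2 rows):
items.rank | items.amt | items.code
6 | 9 | Z2
2 | 90 | Z2
After SELECT (2 rows):
items.rank | items.code
6 | Z2
2 | Z2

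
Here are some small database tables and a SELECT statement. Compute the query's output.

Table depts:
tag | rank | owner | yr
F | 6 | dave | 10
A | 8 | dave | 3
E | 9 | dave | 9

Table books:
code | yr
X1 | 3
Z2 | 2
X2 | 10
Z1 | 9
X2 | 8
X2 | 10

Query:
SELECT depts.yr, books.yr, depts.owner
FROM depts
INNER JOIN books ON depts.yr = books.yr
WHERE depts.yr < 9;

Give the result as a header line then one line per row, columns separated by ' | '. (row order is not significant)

After JOIN books (4 rows):
depts.tag | depts.rank | depts.owner | depts.yr | books.code | books.yr
F | 6 | dave | 10 | X2 | 10
F | 6 | dave | 10 | X2 | 10
A | 8 | dave | 3 | X1 | 3
E | 9 | dave | 9 | Z1 | 9
After WHERE (1 rows):
depts.tag | depts.rank | depts.owner | depts.yr | books.code | books.yr
A | 8 | dave | 3 | X1 | 3
After SELECT (1 rows):
depts.yr | books.yr | depts.owner
3 | 3 | dave

== RESULT ==
depts.yr | books.yr | depts.owner
3 | 3 | dave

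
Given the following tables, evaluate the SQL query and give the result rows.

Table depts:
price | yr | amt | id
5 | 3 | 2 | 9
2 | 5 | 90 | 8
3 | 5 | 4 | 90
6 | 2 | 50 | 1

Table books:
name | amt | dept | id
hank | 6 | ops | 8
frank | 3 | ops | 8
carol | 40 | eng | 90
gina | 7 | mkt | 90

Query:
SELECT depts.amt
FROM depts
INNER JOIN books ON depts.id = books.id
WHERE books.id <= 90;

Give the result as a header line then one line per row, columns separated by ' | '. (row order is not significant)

== RESULT ==
depts.amt
90
90
4
4

Derivation:
After JOIN books (4 rows):
depts.price | depts.yr | depts.amt | depts.id | books.name | books.amt | books.dept | books.id
2 | 5 | 90 | 8 | hank | 6 | ops | 8
2 | 5 | 90 | 8 | frank | 3 | ops | 8
3 | 5 | 4 | 90 | carol | 40 | eng | 90
3 | 5 | 4 | 90 | gina | 7 | mkt | 90
After WHERE (4 rows):
depts.price | depts.yr | depts.amt | depts.id | books.name | books.amt | books.dept | books.id
2 | 5 | 90 | 8 | hank | 6 | ops | 8
2 | 5 | 90 | 8 | frank | 3 | ops | 8
3 | 5 | 4 | 90 | carol | 40 | eng | 90
3 | 5 | 4 | 90 | gina | 7 | mkt | 90
After SELECT (4 rows):
depts.amt
90
90
4
4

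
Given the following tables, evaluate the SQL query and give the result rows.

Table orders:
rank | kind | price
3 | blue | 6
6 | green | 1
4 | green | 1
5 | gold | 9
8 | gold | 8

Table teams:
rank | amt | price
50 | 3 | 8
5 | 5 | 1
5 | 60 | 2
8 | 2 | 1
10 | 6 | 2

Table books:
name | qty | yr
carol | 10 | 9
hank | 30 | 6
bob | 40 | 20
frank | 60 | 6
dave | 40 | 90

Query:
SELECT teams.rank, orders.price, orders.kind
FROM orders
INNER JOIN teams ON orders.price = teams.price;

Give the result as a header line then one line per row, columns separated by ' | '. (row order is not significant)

== RESULT ==
teams.rank | orders.price | orders.kind
5 | 1 | green
8 | 1 | green
5 | 1 | green
8 | 1 | green
50 | 8 | gold

Derivation:
After JOIN teams (5 rows):
orders.rank | orders.kind | orders.price | teams.rank | teams.amt | teams.price
6 | green | 1 | 5 | 5 | 1
6 | green | 1 | 8 | 2 | 1
4 | green | 1 | 5 | 5 | 1
4 | green | 1 | 8 | 2 | 1
8 | gold | 8 | 50 | 3 | 8
After SELECT (5 rows):
teams.rank | orders.price | orders.kind
5 | 1 | green
8 | 1 | green
5 | 1 | green
8 | 1 | green
50 | 8 | gold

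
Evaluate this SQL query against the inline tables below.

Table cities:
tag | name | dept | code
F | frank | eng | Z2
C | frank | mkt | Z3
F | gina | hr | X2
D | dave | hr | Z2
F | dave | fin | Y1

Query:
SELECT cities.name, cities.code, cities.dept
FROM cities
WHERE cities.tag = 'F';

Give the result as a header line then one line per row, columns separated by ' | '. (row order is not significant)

After WHERE (3 rows):
cities.tag | cities.name | cities.dept | cities.code
F | frank | eng | Z2
F | gina | hr | X2
F | dave | fin | Y1
After SELECT (3 rows):
cities.name | cities.code | cities.dept
frank | Z2 | eng
gina | X2 | hr
dave | Y1 | fin

== RESULT ==
cities.name | cities.code | cities.dept
frank | Z2 | eng
gina | X2 | hr
dave | Y1 | fin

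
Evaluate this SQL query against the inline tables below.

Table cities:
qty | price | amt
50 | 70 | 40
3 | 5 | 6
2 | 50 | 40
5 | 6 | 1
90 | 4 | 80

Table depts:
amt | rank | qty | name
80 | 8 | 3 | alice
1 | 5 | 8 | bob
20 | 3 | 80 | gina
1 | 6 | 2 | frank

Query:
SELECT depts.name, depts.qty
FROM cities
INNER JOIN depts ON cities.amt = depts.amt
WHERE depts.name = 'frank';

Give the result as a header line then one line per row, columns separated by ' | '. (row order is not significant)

== RESULT ==
depts.name | depts.qty
frank | 2

Derivation:
After JOIN depts (3 rows):
cities.qty | cities.price | cities.amt | depts.amt | depts.rank | depts.qty | depts.name
5 | 6 | 1 | 1 | 5 | 8 | bob
5 | 6 | 1 | 1 | 6 | 2 | frank
90 | 4 | 80 | 80 | 8 | 3 | alice
After WHERE (1 rows):
cities.qty | cities.price | cities.amt | depts.amt | depts.rank | depts.qty | depts.name
5 | 6 | 1 | 1 | 6 | 2 | frank
After SELECT (1 rows):
depts.name | depts.qty
frank | 2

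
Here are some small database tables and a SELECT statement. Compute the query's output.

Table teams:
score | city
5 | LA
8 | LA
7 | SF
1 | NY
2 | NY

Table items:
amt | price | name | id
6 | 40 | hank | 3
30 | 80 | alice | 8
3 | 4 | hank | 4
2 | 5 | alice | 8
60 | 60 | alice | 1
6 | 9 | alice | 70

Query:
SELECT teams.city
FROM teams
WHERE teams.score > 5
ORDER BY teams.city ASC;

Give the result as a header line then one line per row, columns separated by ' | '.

After WHERE (2 rows):
teams.score | teams.city
8 | LA
7 | SF
After SELECT (2 rows):
teams.city
LA
SF
After ORDER BY (2 rows):
teams.city
LA
SF

== RESULT ==
teams.city
LA
SF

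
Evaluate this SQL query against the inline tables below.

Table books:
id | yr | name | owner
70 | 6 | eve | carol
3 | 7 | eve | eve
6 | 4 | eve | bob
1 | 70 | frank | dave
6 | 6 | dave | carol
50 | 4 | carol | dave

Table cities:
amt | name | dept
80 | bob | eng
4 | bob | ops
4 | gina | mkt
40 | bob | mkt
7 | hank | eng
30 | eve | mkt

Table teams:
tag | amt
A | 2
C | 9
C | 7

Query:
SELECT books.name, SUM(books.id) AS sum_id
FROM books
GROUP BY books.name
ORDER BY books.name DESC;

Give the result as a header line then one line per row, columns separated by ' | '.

After GROUP BY (4 rows):
books.name | sum_id
eve | 79
frank | 1
dave | 6
carol | 50
After ORDER BY (4 rows):
books.name | sum_id
frank | 1
eve | 79
dave | 6
carol | 50

== RESULT ==
books.name | sum_id
frank | 1
eve | 79
dave | 6
carol | 50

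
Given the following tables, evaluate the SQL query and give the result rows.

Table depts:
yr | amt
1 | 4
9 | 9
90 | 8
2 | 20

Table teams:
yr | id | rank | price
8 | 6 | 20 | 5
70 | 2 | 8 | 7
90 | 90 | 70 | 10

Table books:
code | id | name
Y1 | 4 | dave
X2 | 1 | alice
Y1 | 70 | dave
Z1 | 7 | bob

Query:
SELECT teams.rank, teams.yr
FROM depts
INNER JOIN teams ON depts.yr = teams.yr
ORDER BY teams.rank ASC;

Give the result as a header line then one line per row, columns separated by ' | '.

== RESULT ==
teams.rank | teams.yr
70 | 90

Derivation:
After JOIN teams (1 rows):
depts.yr | depts.amt | teams.yr | teams.id | teams.rank | teams.price
90 | 8 | 90 | 90 | 70 | 10
After SELECT (1 rows):
teams.rank | teams.yr
70 | 90
After ORDER BY (1 rows):
teams.rank | teams.yr
70 | 90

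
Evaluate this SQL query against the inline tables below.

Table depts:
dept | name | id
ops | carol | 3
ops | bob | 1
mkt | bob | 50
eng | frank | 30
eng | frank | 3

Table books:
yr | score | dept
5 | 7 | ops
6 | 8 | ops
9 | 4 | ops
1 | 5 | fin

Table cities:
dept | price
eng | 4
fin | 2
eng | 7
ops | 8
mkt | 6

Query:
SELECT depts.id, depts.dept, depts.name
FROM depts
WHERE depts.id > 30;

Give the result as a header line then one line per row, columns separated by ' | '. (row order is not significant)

== RESULT ==
depts.id | depts.dept | depts.name
50 | mkt | bob

Derivation:
After WHERE (1 rows):
depts.dept | depts.name | depts.id
mkt | bob | 50
After SELECT (1 rows):
depts.id | depts.dept | depts.name
50 | mkt | bob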